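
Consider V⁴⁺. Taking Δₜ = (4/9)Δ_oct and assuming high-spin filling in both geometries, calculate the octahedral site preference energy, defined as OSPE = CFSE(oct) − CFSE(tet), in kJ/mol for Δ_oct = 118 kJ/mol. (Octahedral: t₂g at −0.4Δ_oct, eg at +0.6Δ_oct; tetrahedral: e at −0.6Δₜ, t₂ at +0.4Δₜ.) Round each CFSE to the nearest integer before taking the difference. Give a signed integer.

-16

V sits in group 5; removing 4 electrons leaves V⁴⁺ with 5 − 4 = 1 d electrons.
In an octahedral site d¹ (HS) is t2g^1 e_g^0, giving CFSE(oct) = -0.4Δ_oct = -47 kJ/mol.
Tetrahedral: e^1 t2^0, CFSE = 1(−0.6) + 0(+0.4) = -0.6Δₜ = -0.6 × (4/9) × 118 = -31 kJ/mol.
Subtracting, OSPE = -47 − (-31) = -16 kJ/mol.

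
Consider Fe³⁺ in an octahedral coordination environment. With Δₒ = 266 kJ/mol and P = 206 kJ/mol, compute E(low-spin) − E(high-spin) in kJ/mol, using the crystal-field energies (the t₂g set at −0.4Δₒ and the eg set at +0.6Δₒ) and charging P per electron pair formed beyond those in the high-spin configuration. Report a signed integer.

Fe is in group 8, so Fe³⁺ is d⁵ (8 − 3 = 5).
High-spin d⁵ fills as t₂g³ eg² with CFSE 3(−0.4) + 2(+0.6) = 0.0Δₒ = 0 kJ/mol.
Low-spin t₂g⁵ eg⁰ gives -2.0Δₒ = -532 kJ/mol, but forming 2 extra pairs costs 2P = 412 kJ/mol, so E(LS) = -532 + 412 = -120 kJ/mol.
The difference is -120 − (0) = -120 kJ/mol, so low-spin lies lower.

-120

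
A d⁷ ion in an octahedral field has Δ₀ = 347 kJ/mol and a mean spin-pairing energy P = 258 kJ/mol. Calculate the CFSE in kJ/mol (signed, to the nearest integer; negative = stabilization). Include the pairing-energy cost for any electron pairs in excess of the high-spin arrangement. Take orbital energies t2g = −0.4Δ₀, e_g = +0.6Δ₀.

-367

Since Δ₀ = 347 kJ/mol > P = 258 kJ/mol, the complex adopts the low-spin configuration.
Filling d⁷ accordingly: t2g^6 e_g^1.
Orbital CFSE = -1.8Δ₀ = -1.8 × 347 = -625 kJ/mol.
Excess pairs vs high-spin: 3 − 2 = 1; pairing cost = +258 kJ/mol.
Net CFSE = -625 + 258 = -367 kJ/mol.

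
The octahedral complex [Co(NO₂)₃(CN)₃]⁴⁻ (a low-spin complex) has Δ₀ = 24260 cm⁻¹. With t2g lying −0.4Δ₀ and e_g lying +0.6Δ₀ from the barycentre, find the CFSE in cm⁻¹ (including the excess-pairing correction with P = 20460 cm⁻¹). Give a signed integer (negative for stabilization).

-23208

Ligand charges: 3×(-1) from NO₂⁻ and 3×(-1) from CN⁻ sum to -6; with overall charge -4, Co is +2.
Co sits in group 9; removing 2 electrons leaves Co²⁺ with 9 − 2 = 7 d electrons.
The d⁷ electrons fill as t2g^6 e_g^1.
The orbital stabilization is -1.8Δ₀ = -1.8 × 24260 = -43668 cm⁻¹.
Pairing penalty: 3 pairs vs 2 in the high-spin reference → 1 extra × P = 20460 cm⁻¹.
Overall CFSE = -43668 + 20460 = -23208 cm⁻¹.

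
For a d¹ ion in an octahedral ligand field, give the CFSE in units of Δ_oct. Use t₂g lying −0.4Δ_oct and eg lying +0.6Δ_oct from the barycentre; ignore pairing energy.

-0.4 Δ_oct

Configuration: t₂g¹ eg⁰.
CFSE = 1(-0.4Δ_oct) + 0(0.6Δ_oct) = -0.4Δ_oct + 0.0Δ_oct = -0.4Δ_oct.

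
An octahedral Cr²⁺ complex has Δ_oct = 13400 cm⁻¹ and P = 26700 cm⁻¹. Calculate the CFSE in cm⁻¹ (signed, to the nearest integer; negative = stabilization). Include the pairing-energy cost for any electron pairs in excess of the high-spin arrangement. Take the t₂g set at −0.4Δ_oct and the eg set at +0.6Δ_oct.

-8040

Cr²⁺: group 6, so d-count = 6 − 2 = 4.
Here Δ_oct < P (13400 < 26700), so the high-spin state is favoured.
Filling d⁴ accordingly: t₂g³ eg¹.
Orbital CFSE = -0.6Δ_oct = -0.6 × 13400 = -8040 cm⁻¹.
High-spin has no excess pairs, so no pairing correction applies.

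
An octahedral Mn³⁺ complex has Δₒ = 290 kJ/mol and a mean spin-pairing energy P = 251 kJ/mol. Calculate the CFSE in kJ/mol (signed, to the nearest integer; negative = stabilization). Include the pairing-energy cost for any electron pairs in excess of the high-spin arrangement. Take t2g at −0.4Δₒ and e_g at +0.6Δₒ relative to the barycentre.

Group 7 minus oxidation state +3 gives a d⁴ configuration for Mn³⁺.
With Δₒ > P the complex is low-spin.
Filling d⁴ accordingly: t2g^4 e_g^0.
Orbital CFSE = -1.6Δₒ = -1.6 × 290 = -464 kJ/mol.
Excess pairs vs high-spin: 1 − 0 = 1; pairing cost = +251 kJ/mol.
Net CFSE = -464 + 251 = -213 kJ/mol.

-213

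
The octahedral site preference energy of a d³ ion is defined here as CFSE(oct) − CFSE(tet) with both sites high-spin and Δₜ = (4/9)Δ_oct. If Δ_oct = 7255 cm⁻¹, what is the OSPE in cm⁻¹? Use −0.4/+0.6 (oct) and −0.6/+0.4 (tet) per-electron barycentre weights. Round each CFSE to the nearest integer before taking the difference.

Octahedral high-spin t₂g³ eg⁰: CFSE = -1.2 × 7255 = -8706 cm⁻¹.
In a tetrahedral site the filling is e² t₂¹: CFSE(tet) = -0.8Δₜ = -0.8 × (4/9)(7255) = -2580 cm⁻¹.
OSPE = CFSE(oct) − CFSE(tet) = -8706 − (-2580) = -6126 cm⁻¹.

-6126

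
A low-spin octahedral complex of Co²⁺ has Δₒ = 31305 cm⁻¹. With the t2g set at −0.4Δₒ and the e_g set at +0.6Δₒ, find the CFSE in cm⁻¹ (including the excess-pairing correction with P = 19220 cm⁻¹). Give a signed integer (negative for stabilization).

Co sits in group 9; removing 2 electrons leaves Co²⁺ with 9 − 2 = 7 d electrons.
The d⁷ electrons fill as t2g^6 e_g^1.
The orbital stabilization is -1.8Δₒ = -1.8 × 31305 = -56349 cm⁻¹.
High-spin d⁷ would be t2g^5 e_g^2 with 2 pairs; low-spin has 3, so 1 excess pair costs +1P = +19220 cm⁻¹.
Overall CFSE = -56349 + 19220 = -37129 cm⁻¹.

-37129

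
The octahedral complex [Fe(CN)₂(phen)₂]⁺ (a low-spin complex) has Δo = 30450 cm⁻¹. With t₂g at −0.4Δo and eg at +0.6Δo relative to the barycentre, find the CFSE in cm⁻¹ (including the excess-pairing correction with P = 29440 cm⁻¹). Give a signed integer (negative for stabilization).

-2020

Ligand charges: 2×(-1) from CN⁻ and 2×(+0) from phen sum to -2; with overall charge +1, Fe is +3.
Fe is in group 8, so Fe³⁺ is d⁵ (8 − 3 = 5).
The d⁵ electrons fill as t₂g⁵ eg⁰.
The orbital stabilization is -2.0Δo = -2.0 × 30450 = -60900 cm⁻¹.
Relative to high-spin t₂g³ eg² (0 paired), the low-spin configuration has 2 additional pairs, contributing +2 × 29440 = +58880 cm⁻¹.
Net CFSE = -60900 + 58880 = -2020 cm⁻¹.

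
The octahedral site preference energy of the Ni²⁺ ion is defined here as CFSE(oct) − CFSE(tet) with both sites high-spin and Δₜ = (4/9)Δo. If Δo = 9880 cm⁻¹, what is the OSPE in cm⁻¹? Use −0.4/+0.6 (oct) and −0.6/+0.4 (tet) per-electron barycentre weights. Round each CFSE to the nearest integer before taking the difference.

-8343

Ni is in group 10, so Ni²⁺ is d⁸ (10 − 2 = 8).
Octahedral high-spin t₂g⁶ eg²: CFSE = -1.2 × 9880 = -11856 cm⁻¹.
Tetrahedral e⁴ t₂⁴ gives -0.8Δₜ = -0.8 × (4/9) × 9880 = -3513 cm⁻¹.
OSPE = CFSE(oct) − CFSE(tet) = -11856 − (-3513) = -8343 cm⁻¹.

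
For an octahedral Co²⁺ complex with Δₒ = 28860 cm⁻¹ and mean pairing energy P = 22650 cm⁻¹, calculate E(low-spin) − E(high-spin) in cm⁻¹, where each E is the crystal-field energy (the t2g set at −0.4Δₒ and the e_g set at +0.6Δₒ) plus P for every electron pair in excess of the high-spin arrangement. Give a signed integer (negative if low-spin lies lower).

-6210

Co is in group 9, so Co²⁺ is d⁷ (9 − 2 = 7).
In the high-spin limit (t2g^5 e_g^2) the orbital term is -0.8Δₒ = -23088 cm⁻¹, with no excess pairing.
For low-spin the configuration is t2g^6 e_g^1: orbital energy -1.8 × 28860 = -51948 cm⁻¹, and 1 additional pair relative to high-spin adds 22650 cm⁻¹, giving -29298 cm⁻¹.
E(LS) − E(HS) = -29298 − (-23088) = -6210 cm⁻¹.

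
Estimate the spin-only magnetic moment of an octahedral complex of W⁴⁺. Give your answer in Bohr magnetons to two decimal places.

W sits in group 6; removing 4 electrons leaves W⁴⁺ with 6 − 4 = 2 d electrons.
For octahedral d² the high- and low-spin configurations coincide.
Configuration: t₂g² eg⁰ → 2 unpaired electrons.
μ(spin-only) = √[2(2+2)] = √8 ≈ 2.83 Bohr magnetons.

2.83 Bohr magnetons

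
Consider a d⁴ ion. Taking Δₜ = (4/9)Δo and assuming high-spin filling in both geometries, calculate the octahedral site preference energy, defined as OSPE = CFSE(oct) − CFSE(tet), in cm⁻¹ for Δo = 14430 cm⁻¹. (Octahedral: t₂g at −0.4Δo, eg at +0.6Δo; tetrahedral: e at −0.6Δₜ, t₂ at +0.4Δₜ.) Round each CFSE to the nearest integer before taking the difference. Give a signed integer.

Octahedral high-spin t2g^3 e_g^1: CFSE = -0.6 × 14430 = -8658 cm⁻¹.
Tetrahedral e^2 t2^2 gives -0.4Δₜ = -0.4 × (4/9) × 14430 = -2565 cm⁻¹.
Subtracting, OSPE = -8658 − (-2565) = -6093 cm⁻¹.

-6093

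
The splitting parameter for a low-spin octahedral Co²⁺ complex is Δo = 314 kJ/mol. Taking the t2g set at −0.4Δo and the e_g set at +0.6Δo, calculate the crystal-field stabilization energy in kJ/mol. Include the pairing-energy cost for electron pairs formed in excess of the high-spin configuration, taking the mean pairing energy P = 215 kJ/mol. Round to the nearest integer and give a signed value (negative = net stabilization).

-350

Co²⁺: group 9, so d-count = 9 − 2 = 7.
The d⁷ electrons fill as t2g^6 e_g^1.
CFSE(orbital) = 6×(-0.4Δo) + 1×(0.6Δo) = -1.8Δo; with Δo = 314 kJ/mol that is -565 kJ/mol.
Pairing penalty: 3 pairs vs 2 in the high-spin reference → 1 extra × P = 215 kJ/mol.
Net CFSE = -565 + 215 = -350 kJ/mol.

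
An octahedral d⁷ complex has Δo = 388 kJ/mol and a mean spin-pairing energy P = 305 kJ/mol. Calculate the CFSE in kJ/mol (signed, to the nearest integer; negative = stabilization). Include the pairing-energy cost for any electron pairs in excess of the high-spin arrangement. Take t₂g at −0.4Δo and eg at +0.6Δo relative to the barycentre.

Since Δo = 388 kJ/mol > P = 305 kJ/mol, the complex adopts the low-spin configuration.
Configuration: t₂g⁶ eg¹.
Orbital CFSE = -1.8Δo = -1.8 × 388 = -698 kJ/mol.
Excess pairs vs high-spin: 3 − 2 = 1; pairing cost = +305 kJ/mol.
Net CFSE = -698 + 305 = -393 kJ/mol.

-393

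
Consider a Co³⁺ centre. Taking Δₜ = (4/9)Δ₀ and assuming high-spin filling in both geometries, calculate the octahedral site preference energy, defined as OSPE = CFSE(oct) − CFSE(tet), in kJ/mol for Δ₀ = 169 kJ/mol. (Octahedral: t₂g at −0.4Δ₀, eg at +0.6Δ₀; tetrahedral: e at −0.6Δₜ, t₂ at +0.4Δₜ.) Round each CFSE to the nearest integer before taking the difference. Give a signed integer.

-23

Co³⁺: group 9, so d-count = 9 − 3 = 6.
Octahedral high-spin t2g^4 e_g^2: CFSE = -0.4 × 169 = -68 kJ/mol.
Tetrahedral: e^3 t2^3, CFSE = 3(−0.6) + 3(+0.4) = -0.6Δₜ = -0.6 × (4/9) × 169 = -45 kJ/mol.
Subtracting, OSPE = -68 − (-45) = -23 kJ/mol.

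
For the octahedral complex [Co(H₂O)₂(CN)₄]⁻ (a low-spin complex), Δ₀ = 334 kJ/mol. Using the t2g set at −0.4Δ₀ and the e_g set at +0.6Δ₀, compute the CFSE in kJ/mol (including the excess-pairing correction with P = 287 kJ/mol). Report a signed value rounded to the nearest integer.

Ligand charges: 2×(+0) from H₂O and 4×(-1) from CN⁻ sum to -4; with overall charge -1, Co is +3.
Co is in group 9, so Co³⁺ is d⁶ (9 − 3 = 6).
The d⁶ electrons fill as t2g^6 e_g^0.
CFSE(orbital) = 6×(-0.4Δ₀) + 0×(0.6Δ₀) = -2.4Δ₀; with Δ₀ = 334 kJ/mol that is -802 kJ/mol.
Relative to high-spin t2g^4 e_g^2 (1 paired), the low-spin configuration has 2 additional pairs, contributing +2 × 287 = +574 kJ/mol.
Combining: -802 + 574 = -228 kJ/mol.

-228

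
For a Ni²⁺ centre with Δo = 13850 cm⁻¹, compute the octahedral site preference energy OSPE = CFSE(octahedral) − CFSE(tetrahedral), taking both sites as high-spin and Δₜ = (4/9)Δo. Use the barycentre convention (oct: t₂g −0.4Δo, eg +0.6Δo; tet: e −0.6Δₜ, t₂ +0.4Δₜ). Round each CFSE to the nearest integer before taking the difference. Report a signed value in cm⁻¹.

-11696

Ni sits in group 10; removing 2 electrons leaves Ni²⁺ with 10 − 2 = 8 d electrons.
Octahedral high-spin t₂g⁶ eg²: CFSE = -1.2 × 13850 = -16620 cm⁻¹.
Tetrahedral: e⁴ t₂⁴, CFSE = 4(−0.6) + 4(+0.4) = -0.8Δₜ = -0.8 × (4/9) × 13850 = -4924 cm⁻¹.
OSPE = -16620 − (-4924) = -11696 cm⁻¹.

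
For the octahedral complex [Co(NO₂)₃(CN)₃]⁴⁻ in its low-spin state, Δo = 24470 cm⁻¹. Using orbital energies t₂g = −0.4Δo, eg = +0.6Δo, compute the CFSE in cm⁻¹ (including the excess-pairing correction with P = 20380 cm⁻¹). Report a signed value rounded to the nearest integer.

-23666

Ligand charges: 3×(-1) from NO₂⁻ and 3×(-1) from CN⁻ sum to -6; with overall charge -4, Co is +2.
Co sits in group 9; removing 2 electrons leaves Co²⁺ with 9 − 2 = 7 d electrons.
Electron filling gives t₂g⁶ eg¹.
Orbital CFSE = 6(-0.4) + 1(0.6) = -1.8Δo = -1.8 × 24470 = -44046 cm⁻¹.
Relative to high-spin t₂g⁵ eg² (2 paired), the low-spin configuration has 1 additional pair, contributing +1 × 20380 = +20380 cm⁻¹.
Overall CFSE = -44046 + 20380 = -23666 cm⁻¹.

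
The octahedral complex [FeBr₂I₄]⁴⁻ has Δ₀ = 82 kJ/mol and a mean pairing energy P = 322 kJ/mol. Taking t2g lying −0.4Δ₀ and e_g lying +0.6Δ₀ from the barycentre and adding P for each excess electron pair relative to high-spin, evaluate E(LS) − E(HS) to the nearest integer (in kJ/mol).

480

Ligand charges: 2×(-1) from Br⁻ and 4×(-1) from I⁻ sum to -6; with overall charge -4, Fe is +2.
Fe sits in group 8; removing 2 electrons leaves Fe²⁺ with 8 − 2 = 6 d electrons.
In the high-spin limit (t2g^4 e_g^2) the orbital term is -0.4Δ₀ = -33 kJ/mol, with no excess pairing.
Low-spin t2g^6 e_g^0 gives -2.4Δ₀ = -197 kJ/mol, but forming 2 extra pairs costs 2P = 644 kJ/mol, so E(LS) = -197 + 644 = 447 kJ/mol.
Thus E(LS) − E(HS) = 480 kJ/mol.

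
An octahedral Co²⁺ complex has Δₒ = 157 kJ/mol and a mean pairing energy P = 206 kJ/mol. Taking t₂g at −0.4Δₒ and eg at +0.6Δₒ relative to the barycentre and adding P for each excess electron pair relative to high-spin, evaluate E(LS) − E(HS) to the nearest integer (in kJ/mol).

49

Co is in group 9, so Co²⁺ is d⁷ (9 − 2 = 7).
High-spin: t₂g⁵ eg², CFSE = -0.8Δₒ = -126 kJ/mol.
Low-spin: t₂g⁶ eg¹, orbital CFSE = -1.8Δₒ = -283 kJ/mol; plus 1 excess pair × P = +206 kJ/mol; total -77 kJ/mol.
E(LS) − E(HS) = -77 − (-126) = 49 kJ/mol.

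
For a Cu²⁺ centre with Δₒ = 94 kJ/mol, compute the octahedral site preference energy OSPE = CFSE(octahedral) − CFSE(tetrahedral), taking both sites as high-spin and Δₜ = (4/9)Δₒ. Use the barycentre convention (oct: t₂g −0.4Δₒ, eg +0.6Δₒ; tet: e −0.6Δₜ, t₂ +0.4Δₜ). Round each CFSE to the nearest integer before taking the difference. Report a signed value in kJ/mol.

Cu sits in group 11; removing 2 electrons leaves Cu²⁺ with 11 − 2 = 9 d electrons.
In an octahedral site d⁹ (HS) is t₂g⁶ eg³, giving CFSE(oct) = -0.6Δₒ = -56 kJ/mol.
Tetrahedral e⁴ t₂⁵ gives -0.4Δₜ = -0.4 × (4/9) × 94 = -17 kJ/mol.
OSPE = -56 − (-17) = -39 kJ/mol.

-39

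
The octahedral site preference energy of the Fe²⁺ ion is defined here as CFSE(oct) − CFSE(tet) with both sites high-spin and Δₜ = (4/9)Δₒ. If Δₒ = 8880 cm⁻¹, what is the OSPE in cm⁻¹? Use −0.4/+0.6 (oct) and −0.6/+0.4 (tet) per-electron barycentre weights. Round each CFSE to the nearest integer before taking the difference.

Group 8 minus oxidation state +2 gives a d⁶ configuration for Fe²⁺.
Octahedral (high-spin): t₂g⁴ eg², CFSE = 4(−0.4) + 2(+0.6) = -0.4Δₒ = -0.4 × 8880 = -3552 cm⁻¹.
Tetrahedral: e³ t₂³, CFSE = 3(−0.6) + 3(+0.4) = -0.6Δₜ = -0.6 × (4/9) × 8880 = -2368 cm⁻¹.
OSPE = -3552 − (-2368) = -1184 cm⁻¹.

-1184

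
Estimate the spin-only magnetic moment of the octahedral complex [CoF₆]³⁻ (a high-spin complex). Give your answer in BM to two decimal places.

4.90 BM

Each F⁻ contributes -1; 6 × (-1) = -6. With overall charge -3, Co is in the +3 oxidation state.
Co sits in group 9; removing 3 electrons leaves Co³⁺ with 9 − 3 = 6 d electrons.
Configuration: t2g^4 e_g^2 → 4 unpaired electrons.
μ(spin-only) = √[4(4+2)] = √24 ≈ 4.90 BM.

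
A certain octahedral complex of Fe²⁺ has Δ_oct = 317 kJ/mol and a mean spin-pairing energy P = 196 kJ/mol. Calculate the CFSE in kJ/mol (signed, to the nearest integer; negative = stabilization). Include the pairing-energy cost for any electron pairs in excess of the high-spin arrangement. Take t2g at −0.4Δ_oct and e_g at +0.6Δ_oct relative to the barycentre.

-369

Group 8 minus oxidation state +2 gives a d⁶ configuration for Fe²⁺.
Since Δ_oct = 317 kJ/mol > P = 196 kJ/mol, the complex adopts the low-spin configuration.
That gives t2g^6 e_g^0.
Orbital CFSE = -2.4Δ_oct = -2.4 × 317 = -761 kJ/mol.
Excess pairs vs high-spin: 3 − 1 = 2; pairing cost = +392 kJ/mol.
Net CFSE = -761 + 392 = -369 kJ/mol.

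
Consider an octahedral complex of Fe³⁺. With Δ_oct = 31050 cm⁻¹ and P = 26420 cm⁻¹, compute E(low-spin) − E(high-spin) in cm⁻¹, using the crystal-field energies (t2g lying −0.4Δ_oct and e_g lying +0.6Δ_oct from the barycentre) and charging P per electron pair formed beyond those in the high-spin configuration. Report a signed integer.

Group 8 minus oxidation state +3 gives a d⁵ configuration for Fe³⁺.
High-spin: t2g^3 e_g^2, CFSE = 0.0Δ_oct = 0 cm⁻¹.
For low-spin the configuration is t2g^5 e_g^0: orbital energy -2.0 × 31050 = -62100 cm⁻¹, and 2 additional pairs relative to high-spin add 52840 cm⁻¹, giving -9260 cm⁻¹.
The difference is -9260 − (0) = -9260 cm⁻¹, so low-spin lies lower.

-9260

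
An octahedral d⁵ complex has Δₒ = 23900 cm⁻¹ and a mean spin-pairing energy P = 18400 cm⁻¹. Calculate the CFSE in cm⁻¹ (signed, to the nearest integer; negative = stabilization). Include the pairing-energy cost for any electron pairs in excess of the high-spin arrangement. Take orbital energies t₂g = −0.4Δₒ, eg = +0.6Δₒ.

-11000

Since Δₒ = 23900 cm⁻¹ > P = 18400 cm⁻¹, the complex adopts the low-spin configuration.
Configuration: t₂g⁵ eg⁰.
Orbital CFSE = -2.0Δₒ = -2.0 × 23900 = -47800 cm⁻¹.
Excess pairs vs high-spin: 2 − 0 = 2; pairing cost = +36800 cm⁻¹.
Net CFSE = -47800 + 36800 = -11000 cm⁻¹.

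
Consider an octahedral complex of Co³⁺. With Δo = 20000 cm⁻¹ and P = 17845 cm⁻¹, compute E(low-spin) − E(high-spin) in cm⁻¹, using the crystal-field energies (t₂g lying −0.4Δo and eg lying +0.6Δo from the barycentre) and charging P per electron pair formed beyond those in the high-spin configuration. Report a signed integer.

-4310

Co sits in group 9; removing 3 electrons leaves Co³⁺ with 9 − 3 = 6 d electrons.
In the high-spin limit (t₂g⁴ eg²) the orbital term is -0.4Δo = -8000 cm⁻¹, with no excess pairing.
Low-spin t₂g⁶ eg⁰ gives -2.4Δo = -48000 cm⁻¹, but forming 2 extra pairs costs 2P = 35690 cm⁻¹, so E(LS) = -48000 + 35690 = -12310 cm⁻¹.
Thus E(LS) − E(HS) = -4310 cm⁻¹.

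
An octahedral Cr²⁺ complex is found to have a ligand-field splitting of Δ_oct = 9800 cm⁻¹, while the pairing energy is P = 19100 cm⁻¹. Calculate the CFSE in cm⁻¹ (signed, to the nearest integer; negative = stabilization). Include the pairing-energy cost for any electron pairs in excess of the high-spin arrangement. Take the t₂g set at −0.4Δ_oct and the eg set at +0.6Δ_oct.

-5880

Cr²⁺: group 6, so d-count = 6 − 2 = 4.
With Δ_oct < P the complex is high-spin.
Filling d⁴ accordingly: t₂g³ eg¹.
Orbital CFSE = -0.6Δ_oct = -0.6 × 9800 = -5880 cm⁻¹.
High-spin has no excess pairs, so no pairing correction applies.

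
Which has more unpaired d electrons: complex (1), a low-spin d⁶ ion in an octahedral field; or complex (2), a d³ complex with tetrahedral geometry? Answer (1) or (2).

(1): t₂g⁶ eg⁰ → 0 unpaired.
(2): Tetrahedral splitting is small, so the complex is high-spin; e² t₂¹ → 3 unpaired.
So (2) has more unpaired electrons.

(2)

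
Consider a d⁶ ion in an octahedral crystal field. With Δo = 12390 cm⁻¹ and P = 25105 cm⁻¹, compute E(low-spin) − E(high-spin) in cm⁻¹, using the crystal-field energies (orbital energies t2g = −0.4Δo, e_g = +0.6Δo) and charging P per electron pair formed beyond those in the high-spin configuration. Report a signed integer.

In the high-spin limit (t2g^4 e_g^2) the orbital term is -0.4Δo = -4956 cm⁻¹, with no excess pairing.
For low-spin the configuration is t2g^6 e_g^0: orbital energy -2.4 × 12390 = -29736 cm⁻¹, and 2 additional pairs relative to high-spin add 50210 cm⁻¹, giving 20474 cm⁻¹.
The difference is 20474 − (-4956) = 25430 cm⁻¹, so high-spin lies lower.

25430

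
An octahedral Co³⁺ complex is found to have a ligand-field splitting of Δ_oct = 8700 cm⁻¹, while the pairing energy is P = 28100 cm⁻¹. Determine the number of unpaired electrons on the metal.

4

Group 9 minus oxidation state +3 gives a d⁶ configuration for Co³⁺.
Δ_oct < P, so pairing is avoided: the ground state is high-spin.
Configuration: t₂g⁴ eg².
Unpaired electrons: 4.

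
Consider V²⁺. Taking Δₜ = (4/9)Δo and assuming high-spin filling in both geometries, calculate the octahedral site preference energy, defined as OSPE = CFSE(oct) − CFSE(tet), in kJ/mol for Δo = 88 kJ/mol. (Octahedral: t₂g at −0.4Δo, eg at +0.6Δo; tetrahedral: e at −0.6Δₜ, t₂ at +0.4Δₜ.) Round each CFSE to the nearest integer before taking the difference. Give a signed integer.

V sits in group 5; removing 2 electrons leaves V²⁺ with 5 − 2 = 3 d electrons.
Octahedral high-spin t2g^3 e_g^0: CFSE = -1.2 × 88 = -106 kJ/mol.
Tetrahedral e^2 t2^1 gives -0.8Δₜ = -0.8 × (4/9) × 88 = -31 kJ/mol.
OSPE = -106 − (-31) = -75 kJ/mol.

-75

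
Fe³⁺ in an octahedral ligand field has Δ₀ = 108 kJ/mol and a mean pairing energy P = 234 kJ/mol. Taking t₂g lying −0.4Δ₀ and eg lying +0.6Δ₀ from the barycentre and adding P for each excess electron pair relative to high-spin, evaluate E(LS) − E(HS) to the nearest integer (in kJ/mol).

252

Fe sits in group 8; removing 3 electrons leaves Fe³⁺ with 8 − 3 = 5 d electrons.
In the high-spin limit (t₂g³ eg²) the orbital term is 0.0Δ₀ = 0 kJ/mol, with no excess pairing.
Low-spin t₂g⁵ eg⁰ gives -2.0Δ₀ = -216 kJ/mol, but forming 2 extra pairs costs 2P = 468 kJ/mol, so E(LS) = -216 + 468 = 252 kJ/mol.
Thus E(LS) − E(HS) = 252 kJ/mol.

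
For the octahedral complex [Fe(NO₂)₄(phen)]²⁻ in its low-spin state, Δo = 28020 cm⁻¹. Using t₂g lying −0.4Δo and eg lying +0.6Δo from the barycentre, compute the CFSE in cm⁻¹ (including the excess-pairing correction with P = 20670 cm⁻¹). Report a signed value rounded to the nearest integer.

Ligand charges: 4×(-1) from NO₂⁻ and 1×(+0) from phen sum to -4; with overall charge -2, Fe is +2.
Fe sits in group 8; removing 2 electrons leaves Fe²⁺ with 8 − 2 = 6 d electrons.
The d⁶ electrons fill as t₂g⁶ eg⁰.
Orbital CFSE = 6(-0.4) + 0(0.6) = -2.4Δo = -2.4 × 28020 = -67248 cm⁻¹.
High-spin d⁶ would be t₂g⁴ eg² with 1 pair; low-spin has 3, so 2 excess pairs cost +2P = +41340 cm⁻¹.
Net CFSE = -67248 + 41340 = -25908 cm⁻¹.

-25908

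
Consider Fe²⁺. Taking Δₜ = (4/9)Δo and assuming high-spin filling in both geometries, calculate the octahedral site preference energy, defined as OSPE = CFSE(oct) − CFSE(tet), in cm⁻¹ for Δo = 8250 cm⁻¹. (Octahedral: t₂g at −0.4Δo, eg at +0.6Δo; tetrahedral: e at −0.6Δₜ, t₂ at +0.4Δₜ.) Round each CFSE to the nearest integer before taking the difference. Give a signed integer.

Fe is in group 8, so Fe²⁺ is d⁶ (8 − 2 = 6).
In an octahedral site d⁶ (HS) is t2g^4 e_g^2, giving CFSE(oct) = -0.4Δo = -3300 cm⁻¹.
In a tetrahedral site the filling is e^3 t2^3: CFSE(tet) = -0.6Δₜ = -0.6 × (4/9)(8250) = -2200 cm⁻¹.
OSPE = -3300 − (-2200) = -1100 cm⁻¹.

-1100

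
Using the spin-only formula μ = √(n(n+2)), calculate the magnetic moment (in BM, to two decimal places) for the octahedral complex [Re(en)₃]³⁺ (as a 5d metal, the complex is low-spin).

2.83 BM

en is neutral, so the +3 overall charge sits on Re: oxidation state +3.
Re sits in group 7; removing 3 electrons leaves Re³⁺ with 7 − 3 = 4 d electrons.
Configuration: t₂g⁴ eg⁰ → 2 unpaired electrons.
μ(spin-only) = √[2(2+2)] = √8 ≈ 2.83 BM.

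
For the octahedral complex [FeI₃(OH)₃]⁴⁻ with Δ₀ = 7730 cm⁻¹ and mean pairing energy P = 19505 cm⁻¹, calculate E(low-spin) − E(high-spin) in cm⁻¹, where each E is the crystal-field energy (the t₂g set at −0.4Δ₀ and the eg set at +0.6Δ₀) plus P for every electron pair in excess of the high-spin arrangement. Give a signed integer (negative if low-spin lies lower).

23550

Ligand charges: 3×(-1) from I⁻ and 3×(-1) from OH⁻ sum to -6; with overall charge -4, Fe is +2.
Group 8 minus oxidation state +2 gives a d⁶ configuration for Fe²⁺.
High-spin d⁶ fills as t₂g⁴ eg² with CFSE 4(−0.4) + 2(+0.6) = -0.4Δ₀ = -3092 cm⁻¹.
Low-spin: t₂g⁶ eg⁰, orbital CFSE = -2.4Δ₀ = -18552 cm⁻¹; plus 2 excess pairs × P = +39010 cm⁻¹; total 20458 cm⁻¹.
Thus E(LS) − E(HS) = 23550 cm⁻¹.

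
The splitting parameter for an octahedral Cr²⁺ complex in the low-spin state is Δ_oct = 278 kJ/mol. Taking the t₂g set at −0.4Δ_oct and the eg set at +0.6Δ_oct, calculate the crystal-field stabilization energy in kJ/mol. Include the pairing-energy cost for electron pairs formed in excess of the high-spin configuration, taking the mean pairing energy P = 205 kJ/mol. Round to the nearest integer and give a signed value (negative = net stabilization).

-240

Cr is in group 6, so Cr²⁺ is d⁴ (6 − 2 = 4).
The d⁴ electrons fill as t₂g⁴ eg⁰.
CFSE(orbital) = 4×(-0.4Δ_oct) + 0×(0.6Δ_oct) = -1.6Δ_oct; with Δ_oct = 278 kJ/mol that is -445 kJ/mol.
High-spin d⁴ would be t₂g³ eg¹ with 0 pairs; low-spin has 1, so 1 excess pair costs +1P = +205 kJ/mol.
Combining: -445 + 205 = -240 kJ/mol.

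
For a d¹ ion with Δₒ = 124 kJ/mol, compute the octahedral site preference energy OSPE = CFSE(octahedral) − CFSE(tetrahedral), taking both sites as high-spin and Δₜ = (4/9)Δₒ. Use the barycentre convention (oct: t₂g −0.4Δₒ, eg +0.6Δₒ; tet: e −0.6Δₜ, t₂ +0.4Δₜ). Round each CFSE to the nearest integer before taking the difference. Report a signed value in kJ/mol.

In an octahedral site d¹ (HS) is t₂g¹ eg⁰, giving CFSE(oct) = -0.4Δₒ = -50 kJ/mol.
Tetrahedral: e¹ t₂⁰, CFSE = 1(−0.6) + 0(+0.4) = -0.6Δₜ = -0.6 × (4/9) × 124 = -33 kJ/mol.
OSPE = CFSE(oct) − CFSE(tet) = -50 − (-33) = -17 kJ/mol.

-17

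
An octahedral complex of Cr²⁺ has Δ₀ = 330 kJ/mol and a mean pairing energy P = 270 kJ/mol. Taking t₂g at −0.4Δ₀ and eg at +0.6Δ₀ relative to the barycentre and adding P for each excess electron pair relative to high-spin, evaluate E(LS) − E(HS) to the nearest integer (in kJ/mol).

-60

Cr sits in group 6; removing 2 electrons leaves Cr²⁺ with 6 − 2 = 4 d electrons.
In the high-spin limit (t₂g³ eg¹) the orbital term is -0.6Δ₀ = -198 kJ/mol, with no excess pairing.
For low-spin the configuration is t₂g⁴ eg⁰: orbital energy -1.6 × 330 = -528 kJ/mol, and 1 additional pair relative to high-spin adds 270 kJ/mol, giving -258 kJ/mol.
The difference is -258 − (-198) = -60 kJ/mol, so low-spin lies lower.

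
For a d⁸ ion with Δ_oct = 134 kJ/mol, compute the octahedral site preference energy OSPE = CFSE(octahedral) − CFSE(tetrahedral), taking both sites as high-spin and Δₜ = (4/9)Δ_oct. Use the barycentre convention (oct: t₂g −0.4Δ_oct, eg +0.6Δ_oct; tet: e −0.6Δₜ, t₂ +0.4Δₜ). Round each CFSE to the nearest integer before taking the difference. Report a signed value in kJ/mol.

-113

Octahedral (high-spin): t2g^6 e_g^2, CFSE = 6(−0.4) + 2(+0.6) = -1.2Δ_oct = -1.2 × 134 = -161 kJ/mol.
In a tetrahedral site the filling is e^4 t2^4: CFSE(tet) = -0.8Δₜ = -0.8 × (4/9)(134) = -48 kJ/mol.
OSPE = CFSE(oct) − CFSE(tet) = -161 − (-48) = -113 kJ/mol.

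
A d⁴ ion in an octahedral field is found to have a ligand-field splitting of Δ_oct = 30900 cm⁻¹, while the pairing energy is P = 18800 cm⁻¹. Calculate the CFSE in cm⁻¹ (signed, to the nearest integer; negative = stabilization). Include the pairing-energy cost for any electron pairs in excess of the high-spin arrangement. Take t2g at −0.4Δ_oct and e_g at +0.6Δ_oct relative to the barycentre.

Δ_oct > P, so pairing is preferred: the ground state is low-spin.
Configuration: t2g^4 e_g^0.
Orbital CFSE = -1.6Δ_oct = -1.6 × 30900 = -49440 cm⁻¹.
Excess pairs vs high-spin: 1 − 0 = 1; pairing cost = +18800 cm⁻¹.
Net CFSE = -49440 + 18800 = -30640 cm⁻¹.

-30640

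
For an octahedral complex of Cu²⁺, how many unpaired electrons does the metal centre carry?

Cu²⁺: group 11, so d-count = 11 − 2 = 9.
Configuration: t2g^6 e_g^3, giving 1 unpaired electron.

1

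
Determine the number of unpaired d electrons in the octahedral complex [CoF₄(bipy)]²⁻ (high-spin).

3

Ligand charges: 4×(-1) from F⁻ and 1×(+0) from bipy sum to -4; with overall charge -2, Co is +2.
Co sits in group 9; removing 2 electrons leaves Co²⁺ with 9 − 2 = 7 d electrons.
Configuration: t2g^5 e_g^2, giving 3 unpaired electrons.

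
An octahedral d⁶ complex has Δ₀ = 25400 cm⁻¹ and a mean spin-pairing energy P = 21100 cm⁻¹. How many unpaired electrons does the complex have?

Δ₀ > P, so pairing is preferred: the ground state is low-spin.
Configuration: t₂g⁶ eg⁰.
Unpaired electrons: 0.

0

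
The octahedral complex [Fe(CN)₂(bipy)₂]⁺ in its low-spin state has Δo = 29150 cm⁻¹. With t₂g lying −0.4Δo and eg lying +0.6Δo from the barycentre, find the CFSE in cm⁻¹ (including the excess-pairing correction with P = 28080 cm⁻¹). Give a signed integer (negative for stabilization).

Ligand charges: 2×(-1) from CN⁻ and 2×(+0) from bipy sum to -2; with overall charge +1, Fe is +3.
Fe³⁺: group 8, so d-count = 8 − 3 = 5.
Electron filling gives t₂g⁵ eg⁰.
The orbital stabilization is -2.0Δo = -2.0 × 29150 = -58300 cm⁻¹.
Pairing penalty: 2 pairs vs 0 in the high-spin reference → 2 extra × P = 56160 cm⁻¹.
Net CFSE = -58300 + 56160 = -2140 cm⁻¹.

-2140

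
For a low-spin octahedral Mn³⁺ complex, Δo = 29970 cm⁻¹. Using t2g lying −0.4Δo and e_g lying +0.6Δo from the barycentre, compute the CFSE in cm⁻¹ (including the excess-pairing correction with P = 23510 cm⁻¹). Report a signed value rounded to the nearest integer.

-24442

Mn³⁺: group 7, so d-count = 7 − 3 = 4.
Configuration: t2g^4 e_g^0.
CFSE(orbital) = 4×(-0.4Δo) + 0×(0.6Δo) = -1.6Δo; with Δo = 29970 cm⁻¹ that is -47952 cm⁻¹.
High-spin d⁴ would be t2g^3 e_g^1 with 0 pairs; low-spin has 1, so 1 excess pair costs +1P = +23510 cm⁻¹.
Overall CFSE = -47952 + 23510 = -24442 cm⁻¹.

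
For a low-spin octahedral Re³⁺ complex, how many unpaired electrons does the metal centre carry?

Re is in group 7, so Re³⁺ is d⁴ (7 − 3 = 4).
Configuration: t₂g⁴ eg⁰, giving 2 unpaired electrons.

2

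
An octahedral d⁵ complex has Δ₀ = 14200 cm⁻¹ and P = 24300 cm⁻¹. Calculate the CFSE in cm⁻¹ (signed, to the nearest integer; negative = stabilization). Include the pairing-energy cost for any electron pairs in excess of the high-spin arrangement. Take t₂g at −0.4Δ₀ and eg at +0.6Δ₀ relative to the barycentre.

0

Here Δ₀ < P (14200 < 24300), so the high-spin state is favoured.
Configuration: t₂g³ eg².
Orbital CFSE = 0.0Δ₀ = 0.0 × 14200 = 0 cm⁻¹.
High-spin has no excess pairs, so no pairing correction applies.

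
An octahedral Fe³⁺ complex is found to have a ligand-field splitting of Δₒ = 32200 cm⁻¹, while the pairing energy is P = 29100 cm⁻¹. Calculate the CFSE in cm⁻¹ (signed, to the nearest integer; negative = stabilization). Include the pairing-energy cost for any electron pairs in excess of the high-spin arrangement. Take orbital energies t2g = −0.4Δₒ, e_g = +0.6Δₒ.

-6200

Group 8 minus oxidation state +3 gives a d⁵ configuration for Fe³⁺.
Δₒ > P, so pairing is preferred: the ground state is low-spin.
Configuration: t2g^5 e_g^0.
Orbital CFSE = -2.0Δₒ = -2.0 × 32200 = -64400 cm⁻¹.
Excess pairs vs high-spin: 2 − 0 = 2; pairing cost = +58200 cm⁻¹.
Net CFSE = -64400 + 58200 = -6200 cm⁻¹.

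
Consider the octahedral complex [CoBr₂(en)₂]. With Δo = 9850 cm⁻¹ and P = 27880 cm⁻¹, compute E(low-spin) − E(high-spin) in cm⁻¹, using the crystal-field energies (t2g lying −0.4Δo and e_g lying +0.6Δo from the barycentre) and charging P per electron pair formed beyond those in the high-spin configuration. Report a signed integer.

18030

Ligand charges: 2×(-1) from Br⁻ and 2×(+0) from en sum to -2; with overall charge +0, Co is +2.
Co²⁺: group 9, so d-count = 9 − 2 = 7.
High-spin d⁷ fills as t2g^5 e_g^2 with CFSE 5(−0.4) + 2(+0.6) = -0.8Δo = -7880 cm⁻¹.
Low-spin t2g^6 e_g^1 gives -1.8Δo = -17730 cm⁻¹, but forming 1 extra pair costs 1P = 27880 cm⁻¹, so E(LS) = -17730 + 27880 = 10150 cm⁻¹.
Thus E(LS) − E(HS) = 18030 cm⁻¹.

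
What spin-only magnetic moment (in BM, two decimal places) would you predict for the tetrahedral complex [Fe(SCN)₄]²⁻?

Each SCN⁻ contributes -1; 4 × (-1) = -4. With overall charge -2, Fe is in the +2 oxidation state.
Fe sits in group 8; removing 2 electrons leaves Fe²⁺ with 8 − 2 = 6 d electrons.
Tetrahedral fields are weak (Δₜ ≈ 4/9 Δₒ), so electrons fill high-spin.
Configuration: e³ t₂³ → 4 unpaired electrons.
μ(spin-only) = √[4(4+2)] = √24 ≈ 4.90 BM.

4.90 BM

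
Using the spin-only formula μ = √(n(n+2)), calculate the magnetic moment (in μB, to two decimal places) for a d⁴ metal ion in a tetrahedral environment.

Tetrahedral fields are weak (Δₜ ≈ 4/9 Δₒ), so electrons fill high-spin.
Configuration: e^2 t2^2 → 4 unpaired electrons.
μ(spin-only) = √[4(4+2)] = √24 ≈ 4.90 μB.

4.90 μB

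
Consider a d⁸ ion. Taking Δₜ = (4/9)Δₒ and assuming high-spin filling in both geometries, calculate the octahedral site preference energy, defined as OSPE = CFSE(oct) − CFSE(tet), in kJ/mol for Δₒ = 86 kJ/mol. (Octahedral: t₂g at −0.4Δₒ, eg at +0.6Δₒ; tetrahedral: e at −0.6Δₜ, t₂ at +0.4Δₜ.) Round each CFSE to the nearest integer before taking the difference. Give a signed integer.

-72

Octahedral high-spin t₂g⁶ eg²: CFSE = -1.2 × 86 = -103 kJ/mol.
Tetrahedral e⁴ t₂⁴ gives -0.8Δₜ = -0.8 × (4/9) × 86 = -31 kJ/mol.
OSPE = CFSE(oct) − CFSE(tet) = -103 − (-31) = -72 kJ/mol.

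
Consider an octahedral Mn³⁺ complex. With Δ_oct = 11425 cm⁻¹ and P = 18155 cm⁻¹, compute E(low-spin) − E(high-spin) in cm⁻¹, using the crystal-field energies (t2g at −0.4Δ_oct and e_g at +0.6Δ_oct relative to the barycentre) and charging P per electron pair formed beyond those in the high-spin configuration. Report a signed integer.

6730

Mn sits in group 7; removing 3 electrons leaves Mn³⁺ with 7 − 3 = 4 d electrons.
High-spin: t2g^3 e_g^1, CFSE = -0.6Δ_oct = -6855 cm⁻¹.
Low-spin t2g^4 e_g^0 gives -1.6Δ_oct = -18280 cm⁻¹, but forming 1 extra pair costs 1P = 18155 cm⁻¹, so E(LS) = -18280 + 18155 = -125 cm⁻¹.
Thus E(LS) − E(HS) = 6730 cm⁻¹.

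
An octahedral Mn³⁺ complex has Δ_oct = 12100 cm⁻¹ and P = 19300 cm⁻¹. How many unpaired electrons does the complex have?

4

Mn sits in group 7; removing 3 electrons leaves Mn³⁺ with 7 − 3 = 4 d electrons.
Since Δ_oct = 12100 cm⁻¹ < P = 19300 cm⁻¹, the complex adopts the high-spin configuration.
Configuration: t₂g³ eg¹.
Unpaired electrons: 4.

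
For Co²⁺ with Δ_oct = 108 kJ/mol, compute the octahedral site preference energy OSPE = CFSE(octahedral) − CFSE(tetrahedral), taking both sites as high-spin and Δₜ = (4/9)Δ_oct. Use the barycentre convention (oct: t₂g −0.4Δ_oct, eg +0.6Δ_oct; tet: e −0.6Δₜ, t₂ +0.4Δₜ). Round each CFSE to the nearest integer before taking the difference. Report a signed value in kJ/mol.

Group 9 minus oxidation state +2 gives a d⁷ configuration for Co²⁺.
Octahedral high-spin t2g^5 e_g^2: CFSE = -0.8 × 108 = -86 kJ/mol.
Tetrahedral: e^4 t2^3, CFSE = 4(−0.6) + 3(+0.4) = -1.2Δₜ = -1.2 × (4/9) × 108 = -58 kJ/mol.
Subtracting, OSPE = -86 − (-58) = -28 kJ/mol.

-28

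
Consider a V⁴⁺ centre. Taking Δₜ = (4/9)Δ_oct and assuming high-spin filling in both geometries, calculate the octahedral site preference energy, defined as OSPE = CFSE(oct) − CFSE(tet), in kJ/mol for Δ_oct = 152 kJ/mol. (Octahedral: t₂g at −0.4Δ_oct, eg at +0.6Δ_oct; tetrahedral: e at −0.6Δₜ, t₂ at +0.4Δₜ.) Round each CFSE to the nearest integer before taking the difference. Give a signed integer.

V⁴⁺: group 5, so d-count = 5 − 4 = 1.
Octahedral high-spin t₂g¹ eg⁰: CFSE = -0.4 × 152 = -61 kJ/mol.
In a tetrahedral site the filling is e¹ t₂⁰: CFSE(tet) = -0.6Δₜ = -0.6 × (4/9)(152) = -41 kJ/mol.
Subtracting, OSPE = -61 − (-41) = -20 kJ/mol.

-20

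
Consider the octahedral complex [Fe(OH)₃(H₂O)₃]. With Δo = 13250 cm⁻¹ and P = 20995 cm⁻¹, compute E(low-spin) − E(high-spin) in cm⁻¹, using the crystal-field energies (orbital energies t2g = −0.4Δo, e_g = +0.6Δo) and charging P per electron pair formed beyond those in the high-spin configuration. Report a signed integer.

Ligand charges: 3×(-1) from OH⁻ and 3×(+0) from H₂O sum to -3; with overall charge +0, Fe is +3.
Fe is in group 8, so Fe³⁺ is d⁵ (8 − 3 = 5).
High-spin: t2g^3 e_g^2, CFSE = 0.0Δo = 0 cm⁻¹.
Low-spin t2g^5 e_g^0 gives -2.0Δo = -26500 cm⁻¹, but forming 2 extra pairs costs 2P = 41990 cm⁻¹, so E(LS) = -26500 + 41990 = 15490 cm⁻¹.
E(LS) − E(HS) = 15490 − (0) = 15490 cm⁻¹.

15490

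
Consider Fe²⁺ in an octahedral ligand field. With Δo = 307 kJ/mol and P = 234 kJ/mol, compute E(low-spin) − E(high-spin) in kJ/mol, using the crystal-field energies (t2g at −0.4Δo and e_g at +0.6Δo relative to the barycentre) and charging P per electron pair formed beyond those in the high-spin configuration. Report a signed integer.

-146

Fe sits in group 8; removing 2 electrons leaves Fe²⁺ with 8 − 2 = 6 d electrons.
High-spin d⁶ fills as t2g^4 e_g^2 with CFSE 4(−0.4) + 2(+0.6) = -0.4Δo = -123 kJ/mol.
Low-spin: t2g^6 e_g^0, orbital CFSE = -2.4Δo = -737 kJ/mol; plus 2 excess pairs × P = +468 kJ/mol; total -269 kJ/mol.
The difference is -269 − (-123) = -146 kJ/mol, so low-spin lies lower.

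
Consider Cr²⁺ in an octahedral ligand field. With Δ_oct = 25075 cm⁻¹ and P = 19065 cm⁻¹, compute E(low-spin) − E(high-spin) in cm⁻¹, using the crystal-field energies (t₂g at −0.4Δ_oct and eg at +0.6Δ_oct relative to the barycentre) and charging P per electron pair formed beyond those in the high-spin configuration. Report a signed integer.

Cr²⁺: group 6, so d-count = 6 − 2 = 4.
High-spin: t₂g³ eg¹, CFSE = -0.6Δ_oct = -15045 cm⁻¹.
Low-spin: t₂g⁴ eg⁰, orbital CFSE = -1.6Δ_oct = -40120 cm⁻¹; plus 1 excess pair × P = +19065 cm⁻¹; total -21055 cm⁻¹.
Thus E(LS) − E(HS) = -6010 cm⁻¹.

-6010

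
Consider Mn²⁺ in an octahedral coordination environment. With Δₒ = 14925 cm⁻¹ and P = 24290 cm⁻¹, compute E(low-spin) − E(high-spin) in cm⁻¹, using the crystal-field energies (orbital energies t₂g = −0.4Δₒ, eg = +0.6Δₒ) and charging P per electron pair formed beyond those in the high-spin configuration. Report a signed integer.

Group 7 minus oxidation state +2 gives a d⁵ configuration for Mn²⁺.
High-spin d⁵ fills as t₂g³ eg² with CFSE 3(−0.4) + 2(+0.6) = 0.0Δₒ = 0 cm⁻¹.
For low-spin the configuration is t₂g⁵ eg⁰: orbital energy -2.0 × 14925 = -29850 cm⁻¹, and 2 additional pairs relative to high-spin add 48580 cm⁻¹, giving 18730 cm⁻¹.
Thus E(LS) − E(HS) = 18730 cm⁻¹.

18730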